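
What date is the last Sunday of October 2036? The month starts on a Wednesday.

October 2036 begins on a Wednesday, so the first Sunday is October 5 (4 days later).
October 2036 has 31 days. Adding weeks: 5, 12, 19, 26 — the last one ≤ 31 is the 26th.

October 26, 2036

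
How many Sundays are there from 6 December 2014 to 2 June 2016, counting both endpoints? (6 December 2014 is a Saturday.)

78

6 December 2014 is a Saturday; the first Sunday on or after it is 7 December 2014 (1 day later).
From 7 December 2014 to 2 June 2016: 24 + 365 + 154 = 543 days (rest of 2014, 2015, to 2 June 2016 in 2016).
543 ÷ 7 = 77 full weeks with remainder 4, so 77 more Sundays after the first → 78.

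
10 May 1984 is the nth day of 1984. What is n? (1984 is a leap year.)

131

Days in months before May: 31 + 29 + 31 + 30 = 121.
Plus 10 days into May → day 131.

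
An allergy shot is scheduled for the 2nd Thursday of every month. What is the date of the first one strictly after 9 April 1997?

April 1997 starts on a Tuesday; its first Thursday is the 3rd, so the 2nd Thursday is the 10th — 10 April 1997.
10 April 1997 is after 9 April 1997, so that is the next one.

10 April 1997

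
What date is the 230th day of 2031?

August 18, 2031

January has 31 days (230 − 31 = 199 remain).
February has 28 days (199 − 28 = 171 remain).
March has 31 days (171 − 31 = 140 remain).
April has 30 days (140 − 30 = 110 remain).
May has 31 days (110 − 31 = 79 remain).
June has 30 days (79 − 30 = 49 remain).
July has 31 days (49 − 31 = 18 remain).
18 into August → August 18.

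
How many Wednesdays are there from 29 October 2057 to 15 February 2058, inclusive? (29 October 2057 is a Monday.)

16

29 October 2057 is a Monday; the first Wednesday on or after it is 31 October 2057 (2 days later).
From 31 October 2057 to 15 February 2058: 0 + 30 + 31 + 31 + 15 = 107 days (rest of October, November, December, January, February).
107 ÷ 7 = 15 full weeks with remainder 2, so 15 more Wednesdays after the first → 16.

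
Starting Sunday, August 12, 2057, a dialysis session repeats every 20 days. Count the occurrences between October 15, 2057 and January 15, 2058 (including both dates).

Occurrences land 20·i days after August 12, 2057 for i = 0, 1, 2, …
October 15, 2057 is 64 days after the start; 64 ÷ 20 = 3 remainder 4; since the remainder is 4, round up to i = 4. First occurrence in the window: #5 on October 31, 2057 (4×20 = 80 days in).
January 15, 2058 is 156 days after the start; 156 ÷ 20 = 7 remainder 16. Last occurrence in the window: #8 on December 30, 2057.
Occurrences #5 through #8: 4 in total.

4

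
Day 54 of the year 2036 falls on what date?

January has 31 days (54 − 31 = 23 remain).
23 into February → February 23.

23 February 2036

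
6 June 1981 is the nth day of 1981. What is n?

157

Days in months before June: 31 + 28 + 31 + 30 + 31 = 151.
Plus 6 days into June → day 157.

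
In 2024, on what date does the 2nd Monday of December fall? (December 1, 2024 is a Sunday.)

December 2024 begins on a Sunday, so the first Monday is December 2 (1 day later).
The 2nd Monday is 1 weeks later: 2 + 7 = 9.

2024-12-09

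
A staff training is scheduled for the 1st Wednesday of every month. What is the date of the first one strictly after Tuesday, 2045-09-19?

2045-10-04

September 2045 starts on a Friday, so its 1st Wednesday is 2045-09-06 (5 days in).
That is not after 2045-09-19, so look at October 2045.
October 2045 starts on a Sunday, so its 1st Wednesday is 2045-10-04 (3 days in).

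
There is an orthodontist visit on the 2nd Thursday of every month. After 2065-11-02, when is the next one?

2065-11-12

November 2065 starts on a Sunday; its first Thursday is the 5th, so the 2nd Thursday is the 12th — 2065-11-12.
2065-11-12 is after 2065-11-02, so that is the next one.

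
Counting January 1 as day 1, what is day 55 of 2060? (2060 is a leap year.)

2060-02-24

January has 31 days (55 − 31 = 24 remain).
24 into February → February 24.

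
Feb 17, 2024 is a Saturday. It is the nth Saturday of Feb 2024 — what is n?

Day 17 falls in week ⌈17/7⌉ of the month.
Days 1–7 hold the 1st Saturday, 8–14 the 2nd, 15–21 the 3rd, 22–28 the 4th, 29–31 the 5th.
17 is in the range for the 3rd.

3rd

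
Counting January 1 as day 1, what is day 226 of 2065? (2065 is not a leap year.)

August 14, 2065

January has 31 days (226 − 31 = 195 remain).
February has 28 days (195 − 28 = 167 remain).
March has 31 days (167 − 31 = 136 remain).
April has 30 days (136 − 30 = 106 remain).
May has 31 days (106 − 31 = 75 remain).
June has 30 days (75 − 30 = 45 remain).
July has 31 days (45 − 31 = 14 remain).
14 into August → August 14.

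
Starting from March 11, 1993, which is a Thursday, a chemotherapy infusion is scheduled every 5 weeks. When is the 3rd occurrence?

May 20, 1993

The 3rd occurrence is 2 intervals after the first: 2 × 35 = 70 days after March 11, 1993.
March has 31 days — 20 days to the end of March leaves 50.
April has 30 days (20 left).
20 days into May → May 20, 1993.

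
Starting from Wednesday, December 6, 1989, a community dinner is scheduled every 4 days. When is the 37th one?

April 29, 1990

The 37th occurrence is 36 intervals after the first: 36 × 4 = 144 days after December 6, 1989.
December has 31 days — 25 days to the end of December leaves 119.
January has 31 days (88 left).
February has 28 days (60 left).
March has 31 days (29 left).
29 days into April → April 29, 1990.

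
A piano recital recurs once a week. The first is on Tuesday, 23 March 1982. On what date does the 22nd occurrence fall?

17 August 1982

The 22nd occurrence is 21 intervals after the first: 21 × 7 = 147 days after 23 March 1982.
March has 31 days — 8 days to the end of March leaves 139.
April has 30 days (109 left).
May has 31 days (78 left).
June has 30 days (48 left).
July has 31 days (17 left).
17 days into August → 17 August 1982.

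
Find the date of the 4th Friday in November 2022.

The first Friday of November 2022 is November 4.
The 4th Friday is 3 weeks later: 4 + 21 = 25.

November 25, 2022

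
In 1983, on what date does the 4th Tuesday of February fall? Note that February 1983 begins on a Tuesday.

February 1983 begins on a Tuesday, so the first Tuesday is February 1.
The 4th Tuesday is 3 weeks later: 1 + 21 = 22.

1983-02-22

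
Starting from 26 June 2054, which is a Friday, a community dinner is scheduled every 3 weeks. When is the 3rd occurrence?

7 August 2054

The 3rd occurrence is 2 intervals after the first: 2 × 21 = 42 days after 26 June 2054.
June has 30 days — 4 days to the end of June leaves 38.
July has 31 days (7 left).
7 days into August → 7 August 2054.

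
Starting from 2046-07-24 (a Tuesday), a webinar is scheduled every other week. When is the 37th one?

The 37th occurrence is 36 intervals after the first: 36 × 14 = 504 days after 2046-07-24.
July has 31 days — 7 days to the end of July leaves 497.
From end of July to end of 2046 is 153 days (344 left).
January has 31 days (313 left).
February has 28 days (285 left).
March has 31 days (254 left).
April has 30 days (224 left).
May has 31 days (193 left).
June has 30 days (163 left).
July has 31 days (132 left).
August has 31 days (101 left).
September has 30 days (71 left).
October has 31 days (40 left).
November has 30 days (10 left).
10 days into December → 2047-12-10.

2047-12-10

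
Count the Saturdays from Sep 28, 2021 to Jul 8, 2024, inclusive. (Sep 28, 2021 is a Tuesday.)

Sep 28, 2021 is a Tuesday; the first Saturday on or after it is Oct 2, 2021 (4 days later).
From Oct 2, 2021 to Jul 8, 2024: 90 + 365 + 365 + 190 = 1010 days (rest of 2021, 2022, 2023, to Jul 8, 2024 in 2024).
1010 ÷ 7 = 144 full weeks with remainder 2, so 144 more Saturdays after the first → 145.

145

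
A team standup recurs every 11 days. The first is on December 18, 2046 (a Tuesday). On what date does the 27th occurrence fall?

The 27th occurrence is 26 intervals after the first: 26 × 11 = 286 days after December 18, 2046.
December has 31 days — 13 days to the end of December leaves 273.
January has 31 days (242 left).
February has 28 days (214 left).
March has 31 days (183 left).
April has 30 days (153 left).
May has 31 days (122 left).
June has 30 days (92 left).
July has 31 days (61 left).
August has 31 days (30 left).
30 days into September → September 30, 2047.

September 30, 2047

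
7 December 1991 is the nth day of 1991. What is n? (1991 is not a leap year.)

Days in months before December: 31 + 28 + 31 + 30 + 31 + 30 + 31 + 31 + 30 + 31 + 30 = 334.
Plus 7 days into December → day 341.

341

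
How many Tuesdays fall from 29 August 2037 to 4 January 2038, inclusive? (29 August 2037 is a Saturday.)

18

29 August 2037 is a Saturday; the first Tuesday on or after it is 1 September 2037 (3 days later).
From 1 September 2037 to 4 January 2038: 29 + 31 + 30 + 31 + 4 = 125 days (rest of September, October, November, December, January).
125 ÷ 7 = 17 full weeks with remainder 6, so 17 more Tuesdays after the first → 18.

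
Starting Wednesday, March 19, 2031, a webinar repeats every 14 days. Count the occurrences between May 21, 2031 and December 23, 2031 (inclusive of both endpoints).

15

Occurrences land 14·i days after March 19, 2031 for i = 0, 1, 2, …
May 21, 2031 is 63 days after the start; 63 ÷ 14 = 4 remainder 7; since the remainder is 7, round up to i = 5. First occurrence in the window: #6 on May 28, 2031 (5×14 = 70 days in).
December 23, 2031 is 279 days after the start; 279 ÷ 14 = 19 remainder 13. Last occurrence in the window: #20 on December 10, 2031.
Occurrences #6 through #20: 15 in total.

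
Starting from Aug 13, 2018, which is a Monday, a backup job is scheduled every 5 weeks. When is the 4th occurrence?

Nov 26, 2018

The 4th occurrence is 3 intervals after the first: 3 × 35 = 105 days after Aug 13, 2018.
Aug has 31 days — 18 days to the end of Aug leaves 87.
Sep has 30 days (57 left).
Oct has 31 days (26 left).
26 days into Nov → Nov 26, 2018.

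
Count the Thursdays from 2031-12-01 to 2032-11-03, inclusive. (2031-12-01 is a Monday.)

2031-12-01 is a Monday; the first Thursday on or after it is 2031-12-04 (3 days later).
From 2031-12-04 to 2032-11-03: 27 + 308 = 335 days (rest of 2031, to 2032-11-03 in 2032).
335 ÷ 7 = 47 full weeks with remainder 6, so 47 more Thursdays after the first → 48.

48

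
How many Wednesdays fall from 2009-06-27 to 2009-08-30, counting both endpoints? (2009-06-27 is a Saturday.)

2009-06-27 is a Saturday; the first Wednesday on or after it is 2009-07-01 (4 days later).
From 2009-07-01 to 2009-08-30: 30 + 30 = 60 days (rest of July, August).
60 ÷ 7 = 8 full weeks with remainder 4, so 8 more Wednesdays after the first → 9.

9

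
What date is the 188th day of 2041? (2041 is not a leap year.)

Jul 7, 2041

Jan has 31 days (188 − 31 = 157 remain).
Feb has 28 days (157 − 28 = 129 remain).
Mar has 31 days (129 − 31 = 98 remain).
Apr has 30 days (98 − 30 = 68 remain).
May has 31 days (68 − 31 = 37 remain).
Jun has 30 days (37 − 30 = 7 remain).
7 into Jul → Jul 7.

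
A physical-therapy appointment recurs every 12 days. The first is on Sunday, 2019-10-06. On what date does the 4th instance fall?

The 4th occurrence is 3 intervals after the first: 3 × 12 = 36 days after 2019-10-06.
October has 31 days — 25 days to the end of October leaves 11.
11 days into November → 2019-11-11.

2019-11-11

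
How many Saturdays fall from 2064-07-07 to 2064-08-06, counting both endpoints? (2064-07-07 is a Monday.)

4

2064-07-07 is a Monday; the first Saturday on or after it is 2064-07-12 (5 days later).
From 2064-07-12 to 2064-08-06: 19 + 6 = 25 days (rest of July, August).
25 ÷ 7 = 3 full weeks with remainder 4, so 3 more Saturdays after the first → 4.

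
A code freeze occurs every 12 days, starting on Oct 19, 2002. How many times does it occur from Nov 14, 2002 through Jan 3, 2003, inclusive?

4

Occurrences land 12·i days after Oct 19, 2002 for i = 0, 1, 2, …
Nov 14, 2002 is 26 days after the start; 26 ÷ 12 = 2 remainder 2; since the remainder is 2, round up to i = 3. First occurrence in the window: #4 on Nov 24, 2002 (3×12 = 36 days in).
Jan 3, 2003 is 76 days after the start; 76 ÷ 12 = 6 remainder 4. Last occurrence in the window: #7 on Dec 30, 2002.
Occurrences #4 through #7: 4 in total.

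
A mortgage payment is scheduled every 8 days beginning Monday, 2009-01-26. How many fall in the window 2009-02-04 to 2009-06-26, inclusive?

Occurrences land 8·i days after 2009-01-26 for i = 0, 1, 2, …
2009-02-04 is 9 days after the start; 9 ÷ 8 = 1 remainder 1; since the remainder is 1, round up to i = 2. First occurrence in the window: #3 on 2009-02-11 (2×8 = 16 days in).
2009-06-26 is 151 days after the start; 151 ÷ 8 = 18 remainder 7. Last occurrence in the window: #19 on 2009-06-19.
Occurrences #3 through #19: 17 in total.

17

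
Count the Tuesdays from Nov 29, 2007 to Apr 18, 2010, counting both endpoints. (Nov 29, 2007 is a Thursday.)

124

Nov 29, 2007 is a Thursday; the first Tuesday on or after it is Dec 4, 2007 (5 days later).
From Dec 4, 2007 to Apr 18, 2010: 27 + 366 + 365 + 108 = 866 days (rest of 2007, 2008, 2009, to Apr 18, 2010 in 2010).
866 ÷ 7 = 123 full weeks with remainder 5, so 123 more Tuesdays after the first → 124.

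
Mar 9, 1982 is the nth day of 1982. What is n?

Days in months before Mar: 31 + 28 = 59.
Plus 9 days into Mar → day 68.

68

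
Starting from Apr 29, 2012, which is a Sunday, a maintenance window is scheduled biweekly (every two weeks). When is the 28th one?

May 12, 2013

The 28th occurrence is 27 intervals after the first: 27 × 14 = 378 days after Apr 29, 2012.
Apr has 30 days — 1 day to the end of Apr leaves 377.
May has 31 days (346 left).
Jun has 30 days (316 left).
Jul has 31 days (285 left).
Aug has 31 days (254 left).
Sep has 30 days (224 left).
Oct has 31 days (193 left).
Nov has 30 days (163 left).
Dec has 31 days (132 left).
Jan has 31 days (101 left).
Feb has 28 days (73 left).
Mar has 31 days (42 left).
Apr has 30 days (12 left).
12 days into May → May 12, 2013.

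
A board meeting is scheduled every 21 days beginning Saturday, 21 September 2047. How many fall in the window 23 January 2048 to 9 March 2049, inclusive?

Occurrences land 21·i days after 21 September 2047 for i = 0, 1, 2, …
23 January 2048 is 124 days after the start; 124 ÷ 21 = 5 remainder 19; since the remainder is 19, round up to i = 6. First occurrence in the window: #7 on 25 January 2048 (6×21 = 126 days in).
9 March 2049 is 535 days after the start; 535 ÷ 21 = 25 remainder 10. Last occurrence in the window: #26 on 27 February 2049.
Occurrences #7 through #26: 20 in total.

20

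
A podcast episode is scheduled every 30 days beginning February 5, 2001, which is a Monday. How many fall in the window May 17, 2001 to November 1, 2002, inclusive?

Occurrences land 30·i days after February 5, 2001 for i = 0, 1, 2, …
May 17, 2001 is 101 days after the start; 101 ÷ 30 = 3 remainder 11; since the remainder is 11, round up to i = 4. First occurrence in the window: #5 on June 5, 2001 (4×30 = 120 days in).
November 1, 2002 is 634 days after the start; 634 ÷ 30 = 21 remainder 4. Last occurrence in the window: #22 on October 28, 2002.
Occurrences #5 through #22: 18 in total.

18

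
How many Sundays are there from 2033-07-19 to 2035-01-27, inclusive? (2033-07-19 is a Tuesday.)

2033-07-19 is a Tuesday; the first Sunday on or after it is 2033-07-24 (5 days later).
From 2033-07-24 to 2035-01-27: 160 + 365 + 27 = 552 days (rest of 2033, 2034, to 2035-01-27 in 2035).
552 ÷ 7 = 78 full weeks with remainder 6, so 78 more Sundays after the first → 79.

79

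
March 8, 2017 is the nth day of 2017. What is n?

Days in months before March: 31 + 28 = 59.
Plus 8 days into March → day 67.

67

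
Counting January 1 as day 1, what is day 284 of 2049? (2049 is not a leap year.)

2049-10-11

January has 31 days (284 − 31 = 253 remain).
February has 28 days (253 − 28 = 225 remain).
March has 31 days (225 − 31 = 194 remain).
April has 30 days (194 − 30 = 164 remain).
May has 31 days (164 − 31 = 133 remain).
June has 30 days (133 − 30 = 103 remain).
July has 31 days (103 − 31 = 72 remain).
August has 31 days (72 − 31 = 41 remain).
September has 30 days (41 − 30 = 11 remain).
11 into October → October 11.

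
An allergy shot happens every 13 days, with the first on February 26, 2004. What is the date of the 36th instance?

May 26, 2005

The 36th occurrence is 35 intervals after the first: 35 × 13 = 455 days after February 26, 2004.
February has 29 days — 3 days to the end of February leaves 452.
From end of February to end of 2004 is 306 days (146 left).
January has 31 days (115 left).
February has 28 days (87 left).
March has 31 days (56 left).
April has 30 days (26 left).
26 days into May → May 26, 2005.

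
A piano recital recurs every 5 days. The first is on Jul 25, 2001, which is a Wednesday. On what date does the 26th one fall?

The 26th occurrence is 25 intervals after the first: 25 × 5 = 125 days after Jul 25, 2001.
Jul has 31 days — 6 days to the end of Jul leaves 119.
Aug has 31 days (88 left).
Sep has 30 days (58 left).
Oct has 31 days (27 left).
27 days into Nov → Nov 27, 2001.

Nov 27, 2001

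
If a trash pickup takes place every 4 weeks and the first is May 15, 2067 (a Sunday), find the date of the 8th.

Nov 27, 2067

The 8th occurrence is 7 intervals after the first: 7 × 28 = 196 days after May 15, 2067.
May has 31 days — 16 days to the end of May leaves 180.
Jun has 30 days (150 left).
Jul has 31 days (119 left).
Aug has 31 days (88 left).
Sep has 30 days (58 left).
Oct has 31 days (27 left).
27 days into Nov → Nov 27, 2067.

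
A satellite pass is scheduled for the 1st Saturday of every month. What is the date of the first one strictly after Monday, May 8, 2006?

May 2006 starts on a Monday, so its 1st Saturday is May 6, 2006 (5 days in).
That is not after May 8, 2006, so look at Jun 2006.
Jun 2006 starts on a Thursday, so its 1st Saturday is Jun 3, 2006 (2 days in).

Jun 3, 2006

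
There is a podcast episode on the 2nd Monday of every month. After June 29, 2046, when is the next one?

July 9, 2046

June 2046 starts on a Friday; its first Monday is the 4th, so the 2nd Monday is the 11th — June 11, 2046.
That is not after June 29, 2046, so look at July 2046.
July 2046 starts on a Sunday; its first Monday is the 2nd, so the 2nd Monday is the 9th — July 9, 2046.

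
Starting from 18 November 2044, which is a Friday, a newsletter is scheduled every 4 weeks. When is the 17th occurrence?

9 February 2046

The 17th occurrence is 16 intervals after the first: 16 × 28 = 448 days after 18 November 2044.
November has 30 days — 12 days to the end of November leaves 436.
From end of November to end of 2044 is 31 days (405 left).
2045 has 365 days (40 left).
January has 31 days (9 left).
9 days into February → 9 February 2046.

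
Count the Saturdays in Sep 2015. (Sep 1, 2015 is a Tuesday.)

Sep 1, 2015 is a Tuesday; the first Saturday on or after it is Sep 5, 2015 (4 days later).
From Sep 5, 2015 to Sep 30, 2015 is 30 − 5 = 25 days.
25 ÷ 7 = 3 full weeks with remainder 4, so 3 more Saturdays after the first → 4.

4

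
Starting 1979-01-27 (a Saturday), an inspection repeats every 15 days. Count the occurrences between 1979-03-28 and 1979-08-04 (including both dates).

Occurrences land 15·i days after 1979-01-27 for i = 0, 1, 2, …
1979-03-28 is 60 days after the start; 60 ÷ 15 = 4 remainder 0. First occurrence in the window: #5 on 1979-03-28 (4×15 = 60 days in).
1979-08-04 is 189 days after the start; 189 ÷ 15 = 12 remainder 9. Last occurrence in the window: #13 on 1979-07-26.
Occurrences #5 through #13: 9 in total.

9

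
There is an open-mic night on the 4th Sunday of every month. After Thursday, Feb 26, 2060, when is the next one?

Mar 28, 2060

Feb 2060 starts on a Sunday; its first Sunday is the 1st, so the 4th Sunday is the 22nd — Feb 22, 2060.
That is not after Feb 26, 2060, so look at Mar 2060.
Mar 2060 starts on a Monday; its first Sunday is the 7th, so the 4th Sunday is the 28th — Mar 28, 2060.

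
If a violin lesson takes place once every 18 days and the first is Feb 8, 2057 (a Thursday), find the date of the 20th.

The 20th occurrence is 19 intervals after the first: 19 × 18 = 342 days after Feb 8, 2057.
Feb has 28 days — 20 days to the end of Feb leaves 322.
Mar has 31 days (291 left).
Apr has 30 days (261 left).
May has 31 days (230 left).
Jun has 30 days (200 left).
Jul has 31 days (169 left).
Aug has 31 days (138 left).
Sep has 30 days (108 left).
Oct has 31 days (77 left).
Nov has 30 days (47 left).
Dec has 31 days (16 left).
16 days into Jan → Jan 16, 2058.

Jan 16, 2058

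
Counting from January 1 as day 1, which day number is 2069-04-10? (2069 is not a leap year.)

100

Days in months before April: 31 + 28 + 31 = 90.
Plus 10 days into April → day 100.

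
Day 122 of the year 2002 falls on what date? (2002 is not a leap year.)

Jan has 31 days (122 − 31 = 91 remain).
Feb has 28 days (91 − 28 = 63 remain).
Mar has 31 days (63 − 31 = 32 remain).
Apr has 30 days (32 − 30 = 2 remain).
2 into May → May 2.

May 2, 2002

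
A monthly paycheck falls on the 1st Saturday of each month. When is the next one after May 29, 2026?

May 2026 starts on a Friday, so its 1st Saturday is May 2, 2026 (1 day in).
That is not after May 29, 2026, so look at June 2026.
June 2026 starts on a Monday, so its 1st Saturday is June 6, 2026 (5 days in).

June 6, 2026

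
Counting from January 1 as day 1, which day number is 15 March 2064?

75

Days in months before March: 31 + 29 = 60.
Plus 15 days into March → day 75.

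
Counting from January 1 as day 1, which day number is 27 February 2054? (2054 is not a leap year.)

Days in months before February: 31 = 31.
Plus 27 days into February → day 58.

58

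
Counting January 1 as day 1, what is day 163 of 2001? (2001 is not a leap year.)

January has 31 days (163 − 31 = 132 remain).
February has 28 days (132 − 28 = 104 remain).
March has 31 days (104 − 31 = 73 remain).
April has 30 days (73 − 30 = 43 remain).
May has 31 days (43 − 31 = 12 remain).
12 into June → June 12.

June 12, 2001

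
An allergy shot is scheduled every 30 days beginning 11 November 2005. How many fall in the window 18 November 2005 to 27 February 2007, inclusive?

15

Occurrences land 30·i days after 11 November 2005 for i = 0, 1, 2, …
18 November 2005 is 7 days after the start; 7 ÷ 30 = 0 remainder 7; since the remainder is 7, round up to i = 1. First occurrence in the window: #2 on 11 December 2005 (1×30 = 30 days in).
27 February 2007 is 473 days after the start; 473 ÷ 30 = 15 remainder 23. Last occurrence in the window: #16 on 4 February 2007.
Occurrences #2 through #16: 15 in total.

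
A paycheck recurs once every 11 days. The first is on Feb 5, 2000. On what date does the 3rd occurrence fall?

The 3rd occurrence is 2 intervals after the first: 2 × 11 = 22 days after Feb 5, 2000.
22 days later is Feb 27, 2000.

Feb 27, 2000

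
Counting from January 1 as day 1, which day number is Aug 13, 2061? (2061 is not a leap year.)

Days in months before Aug: 31 + 28 + 31 + 30 + 31 + 30 + 31 = 212.
Plus 13 days into Aug → day 225.

225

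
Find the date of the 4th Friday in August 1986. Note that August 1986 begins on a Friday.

August 22, 1986

August 1986 begins on a Friday, so the first Friday is August 1.
The 4th Friday is 3 weeks later: 1 + 21 = 22.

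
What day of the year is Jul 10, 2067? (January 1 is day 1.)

191

Days in months before Jul: 31 + 28 + 31 + 30 + 31 + 30 = 181.
Plus 10 days into Jul → day 191.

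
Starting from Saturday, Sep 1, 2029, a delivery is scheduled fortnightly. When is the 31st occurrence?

Oct 26, 2030

The 31st occurrence is 30 intervals after the first: 30 × 14 = 420 days after Sep 1, 2029.
Sep has 30 days — 29 days to the end of Sep leaves 391.
Oct has 31 days (360 left).
Nov has 30 days (330 left).
Dec has 31 days (299 left).
Jan has 31 days (268 left).
Feb has 28 days (240 left).
Mar has 31 days (209 left).
Apr has 30 days (179 left).
May has 31 days (148 left).
Jun has 30 days (118 left).
Jul has 31 days (87 left).
Aug has 31 days (56 left).
Sep has 30 days (26 left).
26 days into Oct → Oct 26, 2030.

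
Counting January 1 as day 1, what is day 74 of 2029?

March 15, 2029

January has 31 days (74 − 31 = 43 remain).
February has 28 days (43 − 28 = 15 remain).
15 into March → March 15.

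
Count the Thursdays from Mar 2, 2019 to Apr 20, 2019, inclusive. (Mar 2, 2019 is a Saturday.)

7

Mar 2, 2019 is a Saturday; the first Thursday on or after it is Mar 7, 2019 (5 days later).
From Mar 7, 2019 to Apr 20, 2019: 24 + 20 = 44 days (rest of Mar, Apr).
44 ÷ 7 = 6 full weeks with remainder 2, so 6 more Thursdays after the first → 7.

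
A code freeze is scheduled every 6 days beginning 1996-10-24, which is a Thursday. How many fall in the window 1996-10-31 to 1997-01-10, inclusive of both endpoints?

Occurrences land 6·i days after 1996-10-24 for i = 0, 1, 2, …
1996-10-31 is 7 days after the start; 7 ÷ 6 = 1 remainder 1; since the remainder is 1, round up to i = 2. First occurrence in the window: #3 on 1996-11-05 (2×6 = 12 days in).
1997-01-10 is 78 days after the start; 78 ÷ 6 = 13 remainder 0. Last occurrence in the window: #14 on 1997-01-10.
Occurrences #3 through #14: 12 in total.

12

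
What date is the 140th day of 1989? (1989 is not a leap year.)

1989-05-20

January has 31 days (140 − 31 = 109 remain).
February has 28 days (109 − 28 = 81 remain).
March has 31 days (81 − 31 = 50 remain).
April has 30 days (50 − 30 = 20 remain).
20 into May → May 20.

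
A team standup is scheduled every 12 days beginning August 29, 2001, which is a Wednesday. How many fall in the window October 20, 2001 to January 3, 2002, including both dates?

Occurrences land 12·i days after August 29, 2001 for i = 0, 1, 2, …
October 20, 2001 is 52 days after the start; 52 ÷ 12 = 4 remainder 4; since the remainder is 4, round up to i = 5. First occurrence in the window: #6 on October 28, 2001 (5×12 = 60 days in).
January 3, 2002 is 127 days after the start; 127 ÷ 12 = 10 remainder 7. Last occurrence in the window: #11 on December 27, 2001.
Occurrences #6 through #11: 6 in total.

6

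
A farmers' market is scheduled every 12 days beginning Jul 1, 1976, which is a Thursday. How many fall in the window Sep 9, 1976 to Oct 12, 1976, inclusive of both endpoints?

Occurrences land 12·i days after Jul 1, 1976 for i = 0, 1, 2, …
Sep 9, 1976 is 70 days after the start; 70 ÷ 12 = 5 remainder 10; since the remainder is 10, round up to i = 6. First occurrence in the window: #7 on Sep 11, 1976 (6×12 = 72 days in).
Oct 12, 1976 is 103 days after the start; 103 ÷ 12 = 8 remainder 7. Last occurrence in the window: #9 on Oct 5, 1976.
Occurrences #7 through #9: 3 in total.

3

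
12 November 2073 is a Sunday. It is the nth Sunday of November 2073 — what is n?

Day 12 falls in week ⌈12/7⌉ of the month.
Days 1–7 hold the 1st Sunday, 8–14 the 2nd, 15–21 the 3rd, 22–28 the 4th, 29–31 the 5th.
12 is in the range for the 2nd.

2nd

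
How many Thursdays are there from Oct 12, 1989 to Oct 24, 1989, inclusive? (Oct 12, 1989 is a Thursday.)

Oct 12, 1989 is a Thursday; the first Thursday on or after it is Oct 12, 1989.
From Oct 12, 1989 to Oct 24, 1989 is 24 − 12 = 12 days.
12 ÷ 7 = 1 full weeks with remainder 5, so 1 more Thursdays after the first → 2.

2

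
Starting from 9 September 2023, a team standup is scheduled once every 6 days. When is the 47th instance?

The 47th occurrence is 46 intervals after the first: 46 × 6 = 276 days after 9 September 2023.
September has 30 days — 21 days to the end of September leaves 255.
October has 31 days (224 left).
November has 30 days (194 left).
December has 31 days (163 left).
January has 31 days (132 left).
February has 29 days (103 left).
March has 31 days (72 left).
April has 30 days (42 left).
May has 31 days (11 left).
11 days into June → 11 June 2024.

11 June 2024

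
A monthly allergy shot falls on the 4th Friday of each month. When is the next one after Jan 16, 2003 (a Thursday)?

Jan 24, 2003

Jan 2003 starts on a Wednesday; its first Friday is the 3rd, so the 4th Friday is the 24th — Jan 24, 2003.
Jan 24, 2003 is after Jan 16, 2003, so that is the next one.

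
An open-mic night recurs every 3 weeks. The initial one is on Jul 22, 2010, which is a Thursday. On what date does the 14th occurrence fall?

The 14th occurrence is 13 intervals after the first: 13 × 21 = 273 days after Jul 22, 2010.
Jul has 31 days — 9 days to the end of Jul leaves 264.
Aug has 31 days (233 left).
Sep has 30 days (203 left).
Oct has 31 days (172 left).
Nov has 30 days (142 left).
Dec has 31 days (111 left).
Jan has 31 days (80 left).
Feb has 28 days (52 left).
Mar has 31 days (21 left).
21 days into Apr → Apr 21, 2011.

Apr 21, 2011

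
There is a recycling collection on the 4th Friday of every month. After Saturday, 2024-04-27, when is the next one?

2024-05-24

April 2024 starts on a Monday; its first Friday is the 5th, so the 4th Friday is the 26th — 2024-04-26.
That is not after 2024-04-27, so look at May 2024.
May 2024 starts on a Wednesday; its first Friday is the 3rd, so the 4th Friday is the 24th — 2024-05-24.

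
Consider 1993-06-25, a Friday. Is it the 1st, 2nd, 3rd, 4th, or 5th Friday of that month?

Day 25 falls in week ⌈25/7⌉ of the month.
Days 1–7 hold the 1st Friday, 8–14 the 2nd, 15–21 the 3rd, 22–28 the 4th, 29–31 the 5th.
25 is in the range for the 4th.

4th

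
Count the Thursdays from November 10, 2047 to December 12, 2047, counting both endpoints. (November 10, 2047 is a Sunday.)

November 10, 2047 is a Sunday; the first Thursday on or after it is November 14, 2047 (4 days later).
From November 14, 2047 to December 12, 2047: 16 + 12 = 28 days (rest of November, December).
28 ÷ 7 = 4 full weeks with remainder 0, so 4 more Thursdays after the first → 5.

5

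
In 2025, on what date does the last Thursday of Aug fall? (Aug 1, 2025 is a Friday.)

Aug 28, 2025

Aug 2025 begins on a Friday, so the first Thursday is Aug 7 (6 days later).
Aug 2025 has 31 days. Adding weeks: 7, 14, 21, 28 — the last one ≤ 31 is the 28th.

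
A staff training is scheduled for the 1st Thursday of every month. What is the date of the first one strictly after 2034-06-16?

2034-07-06

June 2034 starts on a Thursday, so its 1st Thursday is 2034-06-01.
That is not after 2034-06-16, so look at July 2034.
July 2034 starts on a Saturday, so its 1st Thursday is 2034-07-06 (5 days in).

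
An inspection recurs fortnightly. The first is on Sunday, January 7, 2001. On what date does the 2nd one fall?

The 2nd occurrence is 1 interval after the first: 1 × 14 = 14 days after January 7, 2001.
14 days later is January 21, 2001.

January 21, 2001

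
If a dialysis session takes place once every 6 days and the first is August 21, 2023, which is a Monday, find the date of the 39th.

The 39th occurrence is 38 intervals after the first: 38 × 6 = 228 days after August 21, 2023.
August has 31 days — 10 days to the end of August leaves 218.
September has 30 days (188 left).
October has 31 days (157 left).
November has 30 days (127 left).
December has 31 days (96 left).
January has 31 days (65 left).
February has 29 days (36 left).
March has 31 days (5 left).
5 days into April → April 5, 2024.

April 5, 2024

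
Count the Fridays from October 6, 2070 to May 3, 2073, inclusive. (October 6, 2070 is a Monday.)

134

October 6, 2070 is a Monday; the first Friday on or after it is October 10, 2070 (4 days later).
From October 10, 2070 to May 3, 2073: 82 + 365 + 366 + 123 = 936 days (rest of 2070, 2071, 2072, to May 3, 2073 in 2073).
936 ÷ 7 = 133 full weeks with remainder 5, so 133 more Fridays after the first → 134.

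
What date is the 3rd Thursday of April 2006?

The first Thursday of April 2006 is April 6.
The 3rd Thursday is 2 weeks later: 6 + 14 = 20.

April 20, 2006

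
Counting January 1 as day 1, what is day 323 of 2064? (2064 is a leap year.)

18 November 2064

January has 31 days (323 − 31 = 292 remain).
February has 29 days (292 − 29 = 263 remain).
March has 31 days (263 − 31 = 232 remain).
April has 30 days (232 − 30 = 202 remain).
May has 31 days (202 − 31 = 171 remain).
June has 30 days (171 − 30 = 141 remain).
July has 31 days (141 − 31 = 110 remain).
August has 31 days (110 − 31 = 79 remain).
September has 30 days (79 − 30 = 49 remain).
October has 31 days (49 − 31 = 18 remain).
18 into November → November 18.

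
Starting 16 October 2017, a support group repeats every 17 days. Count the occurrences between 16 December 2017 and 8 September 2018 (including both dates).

16

Occurrences land 17·i days after 16 October 2017 for i = 0, 1, 2, …
16 December 2017 is 61 days after the start; 61 ÷ 17 = 3 remainder 10; since the remainder is 10, round up to i = 4. First occurrence in the window: #5 on 23 December 2017 (4×17 = 68 days in).
8 September 2018 is 327 days after the start; 327 ÷ 17 = 19 remainder 4. Last occurrence in the window: #20 on 4 September 2018.
Occurrences #5 through #20: 16 in total.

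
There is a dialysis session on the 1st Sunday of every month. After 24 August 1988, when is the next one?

4 September 1988

August 1988 starts on a Monday, so its 1st Sunday is 7 August 1988 (6 days in).
That is not after 24 August 1988, so look at September 1988.
September 1988 starts on a Thursday, so its 1st Sunday is 4 September 1988 (3 days in).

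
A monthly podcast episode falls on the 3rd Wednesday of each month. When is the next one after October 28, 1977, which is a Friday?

November 16, 1977

October 1977 starts on a Saturday; its first Wednesday is the 5th, so the 3rd Wednesday is the 19th — October 19, 1977.
That is not after October 28, 1977, so look at November 1977.
November 1977 starts on a Tuesday; its first Wednesday is the 2nd, so the 3rd Wednesday is the 16th — November 16, 1977.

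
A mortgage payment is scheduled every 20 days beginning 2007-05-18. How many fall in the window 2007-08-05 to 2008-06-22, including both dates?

17

Occurrences land 20·i days after 2007-05-18 for i = 0, 1, 2, …
2007-08-05 is 79 days after the start; 79 ÷ 20 = 3 remainder 19; since the remainder is 19, round up to i = 4. First occurrence in the window: #5 on 2007-08-06 (4×20 = 80 days in).
2008-06-22 is 401 days after the start; 401 ÷ 20 = 20 remainder 1. Last occurrence in the window: #21 on 2008-06-21.
Occurrences #5 through #21: 17 in total.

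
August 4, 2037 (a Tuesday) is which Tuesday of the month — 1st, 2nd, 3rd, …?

Day 4 falls in week ⌈4/7⌉ of the month.
Days 1–7 hold the 1st Tuesday, 8–14 the 2nd, 15–21 the 3rd, 22–28 the 4th, 29–31 the 5th.
4 is in the range for the 1st.

1st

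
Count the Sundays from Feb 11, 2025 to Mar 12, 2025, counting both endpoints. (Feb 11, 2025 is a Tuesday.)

4

Feb 11, 2025 is a Tuesday; the first Sunday on or after it is Feb 16, 2025 (5 days later).
From Feb 16, 2025 to Mar 12, 2025: 12 + 12 = 24 days (rest of Feb, Mar).
24 ÷ 7 = 3 full weeks with remainder 3, so 3 more Sundays after the first → 4.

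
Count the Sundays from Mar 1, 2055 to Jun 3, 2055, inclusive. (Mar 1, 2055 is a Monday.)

Mar 1, 2055 is a Monday; the first Sunday on or after it is Mar 7, 2055 (6 days later).
From Mar 7, 2055 to Jun 3, 2055: 24 + 30 + 31 + 3 = 88 days (rest of Mar, Apr, May, Jun).
88 ÷ 7 = 12 full weeks with remainder 4, so 12 more Sundays after the first → 13.

13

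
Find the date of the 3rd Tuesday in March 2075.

March 2075 begins on a Friday, so the first Tuesday is March 5 (4 days later).
The 3rd Tuesday is 2 weeks later: 5 + 14 = 19.

2075-03-19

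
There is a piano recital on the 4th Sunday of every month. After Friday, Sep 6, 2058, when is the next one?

Sep 2058 starts on a Sunday; its first Sunday is the 1st, so the 4th Sunday is the 22nd — Sep 22, 2058.
Sep 22, 2058 is after Sep 6, 2058, so that is the next one.

Sep 22, 2058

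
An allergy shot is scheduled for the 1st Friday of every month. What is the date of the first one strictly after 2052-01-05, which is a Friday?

2052-02-02

January 2052 starts on a Monday, so its 1st Friday is 2052-01-05 (4 days in).
That is not after 2052-01-05, so look at February 2052.
February 2052 starts on a Thursday, so its 1st Friday is 2052-02-02 (1 day in).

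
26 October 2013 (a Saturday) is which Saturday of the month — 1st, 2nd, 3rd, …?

4th

Day 26 falls in week ⌈26/7⌉ of the month.
Days 1–7 hold the 1st Saturday, 8–14 the 2nd, 15–21 the 3rd, 22–28 the 4th, 29–31 the 5th.
26 is in the range for the 4th.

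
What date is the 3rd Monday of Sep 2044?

Sep 2044 begins on a Thursday, so the first Monday is Sep 5 (4 days later).
The 3rd Monday is 2 weeks later: 5 + 14 = 19.

Sep 19, 2044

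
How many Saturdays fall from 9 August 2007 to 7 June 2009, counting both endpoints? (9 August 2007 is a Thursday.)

96

9 August 2007 is a Thursday; the first Saturday on or after it is 11 August 2007 (2 days later).
From 11 August 2007 to 7 June 2009: 142 + 366 + 158 = 666 days (rest of 2007, 2008, to 7 June 2009 in 2009).
666 ÷ 7 = 95 full weeks with remainder 1, so 95 more Saturdays after the first → 96.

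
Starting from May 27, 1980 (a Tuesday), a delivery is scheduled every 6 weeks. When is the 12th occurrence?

The 12th occurrence is 11 intervals after the first: 11 × 42 = 462 days after May 27, 1980.
May has 31 days — 4 days to the end of May leaves 458.
From end of May to end of 1980 is 214 days (244 left).
Jan has 31 days (213 left).
Feb has 28 days (185 left).
Mar has 31 days (154 left).
Apr has 30 days (124 left).
May has 31 days (93 left).
Jun has 30 days (63 left).
Jul has 31 days (32 left).
Aug has 31 days (1 left).
1 day into Sep → Sep 1, 1981.

Sep 1, 1981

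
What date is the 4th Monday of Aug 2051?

The first Monday of Aug 2051 is Aug 7.
The 4th Monday is 3 weeks later: 7 + 21 = 28.

Aug 28, 2051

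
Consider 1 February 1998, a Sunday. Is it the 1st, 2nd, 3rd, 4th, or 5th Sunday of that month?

1st

Day 1 falls in week ⌈1/7⌉ of the month.
Days 1–7 hold the 1st Sunday, 8–14 the 2nd, 15–21 the 3rd, 22–28 the 4th, 29–31 the 5th.
1 is in the range for the 1st.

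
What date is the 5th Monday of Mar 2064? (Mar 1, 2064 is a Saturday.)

Mar 2064 begins on a Saturday, so the first Monday is Mar 3 (2 days later).
The 5th Monday is 4 weeks later: 3 + 28 = 31.

Mar 31, 2064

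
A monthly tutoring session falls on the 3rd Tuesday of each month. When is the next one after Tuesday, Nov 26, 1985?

Nov 1985 starts on a Friday; its first Tuesday is the 5th, so the 3rd Tuesday is the 19th — Nov 19, 1985.
That is not after Nov 26, 1985, so look at Dec 1985.
Dec 1985 starts on a Sunday; its first Tuesday is the 3rd, so the 3rd Tuesday is the 17th — Dec 17, 1985.

Dec 17, 1985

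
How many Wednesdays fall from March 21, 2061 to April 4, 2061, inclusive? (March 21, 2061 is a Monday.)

2

March 21, 2061 is a Monday; the first Wednesday on or after it is March 23, 2061 (2 days later).
From March 23, 2061 to April 4, 2061: 8 + 4 = 12 days (rest of March, April).
12 ÷ 7 = 1 full weeks with remainder 5, so 1 more Wednesdays after the first → 2.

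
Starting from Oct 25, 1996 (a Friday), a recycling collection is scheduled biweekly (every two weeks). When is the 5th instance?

The 5th occurrence is 4 intervals after the first: 4 × 14 = 56 days after Oct 25, 1996.
Oct has 31 days — 6 days to the end of Oct leaves 50.
Nov has 30 days (20 left).
20 days into Dec → Dec 20, 1996.

Dec 20, 1996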